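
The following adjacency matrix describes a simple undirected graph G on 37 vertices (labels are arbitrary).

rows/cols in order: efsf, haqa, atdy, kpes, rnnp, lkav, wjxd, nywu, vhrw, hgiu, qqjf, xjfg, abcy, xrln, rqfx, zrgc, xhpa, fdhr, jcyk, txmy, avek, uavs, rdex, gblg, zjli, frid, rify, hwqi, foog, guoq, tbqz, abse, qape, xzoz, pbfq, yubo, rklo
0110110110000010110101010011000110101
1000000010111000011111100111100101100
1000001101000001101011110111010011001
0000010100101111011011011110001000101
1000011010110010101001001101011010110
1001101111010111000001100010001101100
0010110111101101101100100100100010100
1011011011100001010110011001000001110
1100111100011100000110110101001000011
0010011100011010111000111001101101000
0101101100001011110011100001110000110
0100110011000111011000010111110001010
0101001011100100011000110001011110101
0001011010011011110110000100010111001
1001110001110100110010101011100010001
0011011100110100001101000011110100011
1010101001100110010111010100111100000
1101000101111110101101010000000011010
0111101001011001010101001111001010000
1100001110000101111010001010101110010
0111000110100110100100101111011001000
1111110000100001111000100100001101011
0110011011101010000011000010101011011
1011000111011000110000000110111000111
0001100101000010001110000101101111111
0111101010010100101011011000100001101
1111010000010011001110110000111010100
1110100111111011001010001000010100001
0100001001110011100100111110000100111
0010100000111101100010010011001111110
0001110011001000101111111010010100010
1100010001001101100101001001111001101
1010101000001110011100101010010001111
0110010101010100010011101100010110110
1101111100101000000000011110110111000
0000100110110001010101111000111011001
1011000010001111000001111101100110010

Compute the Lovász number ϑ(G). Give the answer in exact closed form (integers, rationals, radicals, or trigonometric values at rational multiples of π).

N(yubo) = {rnnp, nywu, vhrw, qqjf, xjfg, zrgc, fdhr, txmy, uavs, rdex, gblg, zjli, foog, guoq, tbqz, qape, xzoz, rklo}, |N(yubo)| = 18.
Vertex uavs has 18 neighbors: efsf, haqa, atdy, kpes, rnnp, lkav, qqjf, zrgc, xhpa, fdhr, jcyk, rdex, frid, tbqz, abse, xzoz, yubo, rklo.
Vertex rqfx has 18 neighbors: efsf, kpes, rnnp, lkav, hgiu, qqjf, xjfg, xrln, xhpa, fdhr, avek, rdex, zjli, rify, hwqi, foog, qape, rklo.
N(atdy) = {efsf, wjxd, nywu, hgiu, zrgc, xhpa, jcyk, avek, uavs, rdex, gblg, frid, rify, hwqi, guoq, qape, xzoz, rklo}, |N(atdy)| = 18.
18-regular, N=37; Paley(37): SR with (k,λ,μ)=(18,8,9).
spec(A) ≈ [18.0, 2.54138, -3.54138] (distinct, 5 d.p.).
ϑ = −N·λ_min/(λ_max−λ_min) = −37·(-sqrt(37)/2 - 1/2)/(18−(-sqrt(37)/2 - 1/2)) = sqrt(37).
≈ 6.0828 (to 4 d.p.).

sqrt(37)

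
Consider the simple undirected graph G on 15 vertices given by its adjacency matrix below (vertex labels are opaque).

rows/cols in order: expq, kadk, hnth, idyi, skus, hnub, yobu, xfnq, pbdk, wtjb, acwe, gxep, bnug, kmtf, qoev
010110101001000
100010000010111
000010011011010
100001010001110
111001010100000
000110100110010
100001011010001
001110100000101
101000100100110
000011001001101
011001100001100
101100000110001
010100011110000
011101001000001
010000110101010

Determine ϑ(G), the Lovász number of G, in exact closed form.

Vertex idyi has 6 neighbors: expq, hnub, xfnq, gxep, bnug, kmtf.
N(yobu) = {expq, hnub, xfnq, pbdk, acwe, qoev}, |N(yobu)| = 6.
deg(wtjb) = 6; N(wtjb) = {skus, hnub, pbdk, gxep, bnug, qoev}.
Vertex acwe has 6 neighbors: kadk, hnth, hnub, yobu, gxep, bnug.
G on 15 vertices is 6-regular; this is K(6,2), the Kneser graph.
The 3 distinct eigenvalues: [6.0, 1.0, -3.0].
With N=15: ϑ(G) = 15·(-1*(-3))/(6−(-3)) = 5.
ϑ(G) ≈ 5.0000.

5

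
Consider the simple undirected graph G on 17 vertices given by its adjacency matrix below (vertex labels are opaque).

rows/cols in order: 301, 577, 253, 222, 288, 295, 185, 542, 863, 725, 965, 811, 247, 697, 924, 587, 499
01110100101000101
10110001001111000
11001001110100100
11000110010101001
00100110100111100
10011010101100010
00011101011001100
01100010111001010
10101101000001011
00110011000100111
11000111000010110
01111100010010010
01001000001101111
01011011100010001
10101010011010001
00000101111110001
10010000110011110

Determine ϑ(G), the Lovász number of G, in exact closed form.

Vertex 295 has 8 neighbors: 301, 222, 288, 185, 863, 965, 811, 587.
N(301) = {577, 253, 222, 295, 863, 965, 924, 499}, |N(301)| = 8.
N(811) = {577, 253, 222, 288, 295, 725, 247, 587}, |N(811)| = 8.
deg(924) = 8; N(924) = {301, 253, 288, 185, 725, 965, 247, 499}.
Every vertex has degree 8 (N=17); SR(17,8,3,4) — a Paley graph.
Distinct eigenvalues (to 3 d.p.): [8.0, 1.562, -2.562].
With N=17: ϑ(G) = 17·(-(-sqrt(17)/2 - 1/2))/(8−(-sqrt(17)/2 - 1/2)) = sqrt(17).
Numerically 4.123105626.

sqrt(17)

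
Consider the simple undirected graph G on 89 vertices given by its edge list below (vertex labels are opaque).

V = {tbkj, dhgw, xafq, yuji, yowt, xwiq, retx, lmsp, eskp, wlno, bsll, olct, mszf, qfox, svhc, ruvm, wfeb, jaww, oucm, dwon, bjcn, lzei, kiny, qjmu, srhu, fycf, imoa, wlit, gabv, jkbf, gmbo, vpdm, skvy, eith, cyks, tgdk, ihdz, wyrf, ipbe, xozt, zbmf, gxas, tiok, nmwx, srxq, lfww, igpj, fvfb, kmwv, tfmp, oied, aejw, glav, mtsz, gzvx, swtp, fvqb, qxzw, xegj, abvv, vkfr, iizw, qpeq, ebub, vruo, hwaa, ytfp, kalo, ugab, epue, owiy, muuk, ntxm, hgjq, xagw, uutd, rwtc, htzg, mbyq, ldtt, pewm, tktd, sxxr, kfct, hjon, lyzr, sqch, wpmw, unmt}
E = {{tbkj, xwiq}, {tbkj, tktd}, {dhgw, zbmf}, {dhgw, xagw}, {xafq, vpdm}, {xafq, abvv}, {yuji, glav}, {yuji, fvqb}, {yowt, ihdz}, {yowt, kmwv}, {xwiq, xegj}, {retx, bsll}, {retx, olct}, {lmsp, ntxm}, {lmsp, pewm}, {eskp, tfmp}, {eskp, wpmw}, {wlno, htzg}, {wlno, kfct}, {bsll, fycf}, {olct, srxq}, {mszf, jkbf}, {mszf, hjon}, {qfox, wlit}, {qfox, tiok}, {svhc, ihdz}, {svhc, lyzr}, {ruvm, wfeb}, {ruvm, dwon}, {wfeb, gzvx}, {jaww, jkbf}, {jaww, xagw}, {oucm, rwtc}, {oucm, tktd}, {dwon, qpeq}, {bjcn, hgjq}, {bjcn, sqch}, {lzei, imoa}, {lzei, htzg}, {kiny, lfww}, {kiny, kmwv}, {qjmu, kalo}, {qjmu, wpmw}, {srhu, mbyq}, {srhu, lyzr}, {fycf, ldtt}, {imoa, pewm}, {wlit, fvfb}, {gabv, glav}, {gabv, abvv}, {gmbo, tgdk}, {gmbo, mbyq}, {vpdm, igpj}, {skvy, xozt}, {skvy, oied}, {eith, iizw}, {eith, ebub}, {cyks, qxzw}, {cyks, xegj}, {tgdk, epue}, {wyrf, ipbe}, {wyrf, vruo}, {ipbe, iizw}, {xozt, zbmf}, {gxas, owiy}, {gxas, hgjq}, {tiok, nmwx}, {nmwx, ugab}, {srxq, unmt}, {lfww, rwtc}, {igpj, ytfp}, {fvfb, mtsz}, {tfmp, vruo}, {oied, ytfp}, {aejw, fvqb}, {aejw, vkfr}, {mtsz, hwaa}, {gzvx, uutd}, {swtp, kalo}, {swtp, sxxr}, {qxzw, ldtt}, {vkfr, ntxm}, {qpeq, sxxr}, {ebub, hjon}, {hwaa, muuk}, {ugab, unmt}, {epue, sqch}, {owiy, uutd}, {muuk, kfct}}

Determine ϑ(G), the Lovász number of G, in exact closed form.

deg(epue) = 2; N(epue) = {tgdk, sqch}.
Vertex olct has 2 neighbors: retx, srxq.
deg(tbkj) = 2; N(tbkj) = {xwiq, tktd}.
Vertex wlno has 2 neighbors: htzg, kfct.
G on 89 vertices is 2-regular; a single 89-cycle (edge-transitive).
Distinct eigenvalues (to 5 d.p.): [2.0, 1.99502, 1.9801, 1.95531, 1.92078, 1.87669, 1.82324, 1.76071, 1.68941, 1.60969, 1.52196, 1.42664, 1.32421, 1.21519, 1.10011, 0.97955, 0.85411, 0.72442, 0.59112, 0.45487, 0.31635, 0.17626, 0.0353, -0.10585, -0.24646, -0.38585, -0.52332, -0.65818, -0.78976, -0.9174, -1.04048, -1.15837, -1.27049, -1.37628, -1.47522, -1.5668, -1.65058, -1.72614, -1.79309, -1.85112, -1.89992, -1.93926, -1.96893, -1.9888, -1.99875].
λ_max=2, λ_min=-2*cos(pi/89); ϑ = −89·λ_min/(λ_max−λ_min) = 89*cos(pi/89)/(cos(pi/89) + 1).
ϑ(G) ≈ 44.486135.
Check 44 ≤ 89*cos(pi/89)/(cos(pi/89) + 1) ≤ 45: both strict.

89*cos(pi/89)/(cos(pi/89) + 1)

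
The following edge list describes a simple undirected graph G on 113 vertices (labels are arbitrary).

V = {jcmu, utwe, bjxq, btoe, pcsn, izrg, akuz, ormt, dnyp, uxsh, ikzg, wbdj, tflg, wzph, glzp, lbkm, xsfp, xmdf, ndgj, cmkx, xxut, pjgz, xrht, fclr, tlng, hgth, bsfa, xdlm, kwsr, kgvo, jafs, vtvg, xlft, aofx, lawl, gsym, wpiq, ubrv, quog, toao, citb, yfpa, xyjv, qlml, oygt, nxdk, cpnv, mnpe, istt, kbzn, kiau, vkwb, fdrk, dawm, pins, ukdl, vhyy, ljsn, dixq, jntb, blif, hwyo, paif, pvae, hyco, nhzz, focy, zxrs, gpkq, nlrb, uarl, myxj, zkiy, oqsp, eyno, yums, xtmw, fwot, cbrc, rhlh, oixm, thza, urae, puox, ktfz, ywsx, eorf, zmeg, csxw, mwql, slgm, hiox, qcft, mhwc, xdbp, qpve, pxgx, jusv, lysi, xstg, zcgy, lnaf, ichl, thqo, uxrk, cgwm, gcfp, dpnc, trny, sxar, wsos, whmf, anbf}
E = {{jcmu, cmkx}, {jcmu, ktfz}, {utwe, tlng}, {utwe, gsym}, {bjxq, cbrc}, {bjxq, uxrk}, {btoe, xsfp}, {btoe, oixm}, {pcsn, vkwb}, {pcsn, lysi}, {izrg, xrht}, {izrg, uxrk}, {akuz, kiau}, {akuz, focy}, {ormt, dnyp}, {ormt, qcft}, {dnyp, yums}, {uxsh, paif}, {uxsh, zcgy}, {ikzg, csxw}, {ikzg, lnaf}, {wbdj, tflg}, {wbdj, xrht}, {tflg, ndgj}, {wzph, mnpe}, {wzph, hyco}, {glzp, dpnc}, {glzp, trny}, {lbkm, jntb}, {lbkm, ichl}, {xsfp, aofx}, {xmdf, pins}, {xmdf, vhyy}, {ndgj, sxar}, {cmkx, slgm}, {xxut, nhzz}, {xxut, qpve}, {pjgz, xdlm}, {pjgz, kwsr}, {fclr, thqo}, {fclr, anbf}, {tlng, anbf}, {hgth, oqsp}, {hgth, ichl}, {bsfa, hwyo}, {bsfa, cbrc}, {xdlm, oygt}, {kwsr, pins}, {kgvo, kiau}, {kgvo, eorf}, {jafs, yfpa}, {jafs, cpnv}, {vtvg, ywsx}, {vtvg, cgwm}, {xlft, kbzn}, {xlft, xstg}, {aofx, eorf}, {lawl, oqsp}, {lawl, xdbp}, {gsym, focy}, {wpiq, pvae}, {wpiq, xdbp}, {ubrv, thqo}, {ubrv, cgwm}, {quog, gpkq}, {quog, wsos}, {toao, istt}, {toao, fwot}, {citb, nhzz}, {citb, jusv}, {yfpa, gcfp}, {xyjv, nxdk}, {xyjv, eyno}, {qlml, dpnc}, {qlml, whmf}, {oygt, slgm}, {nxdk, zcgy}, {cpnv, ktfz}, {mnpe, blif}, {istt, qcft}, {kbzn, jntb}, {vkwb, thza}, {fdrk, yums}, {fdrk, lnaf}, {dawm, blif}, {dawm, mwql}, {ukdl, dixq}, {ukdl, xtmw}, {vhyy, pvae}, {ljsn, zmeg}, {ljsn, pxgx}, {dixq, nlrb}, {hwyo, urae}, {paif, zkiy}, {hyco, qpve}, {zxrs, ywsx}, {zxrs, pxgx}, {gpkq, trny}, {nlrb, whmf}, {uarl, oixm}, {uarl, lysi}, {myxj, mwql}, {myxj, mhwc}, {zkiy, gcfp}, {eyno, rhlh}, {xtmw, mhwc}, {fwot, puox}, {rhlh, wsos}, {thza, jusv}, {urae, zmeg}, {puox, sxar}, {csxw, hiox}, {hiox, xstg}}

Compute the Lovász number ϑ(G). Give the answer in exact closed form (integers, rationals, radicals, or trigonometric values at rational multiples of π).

113*cos(pi/113)/(cos(pi/113) + 1)

deg(tflg) = 2; N(tflg) = {wbdj, ndgj}.
N(ubrv) = {thqo, cgwm}, |N(ubrv)| = 2.
Vertex hyco has 2 neighbors: wzph, qpve.
deg(xrht) = 2; N(xrht) = {izrg, wbdj}.
Every vertex has degree 2 (N=113); connected 2-regular on 113 ⇒ C_{113}.
The 57 distinct eigenvalues: [2.0, 1.9969, 1.9876, 1.9722, 1.9507, 1.9232, 1.8897, 1.8504, 1.8054, 1.7548, 1.6987, 1.6374, 1.5711, 1.4999, 1.424, 1.3438, 1.2594, 1.1711, 1.0792, 0.9839, 0.8856, 0.7846, 0.6811, 0.5756, 0.4682, 0.3595, 0.2496, 0.1389, 0.0278, -0.0834, -0.1943, -0.3046, -0.414, -0.5221, -0.6286, -0.7331, -0.8354, -0.9351, -1.0319, -1.1255, -1.2157, -1.3021, -1.3844, -1.4625, -1.5361, -1.6049, -1.6687, -1.7274, -1.7807, -1.8286, -1.8708, -1.9072, -1.9377, -1.9622, -1.9807, -1.993, -1.9992].
λ_max=2, λ_min=-2*cos(pi/113); ϑ = −113·λ_min/(λ_max−λ_min) = 113*cos(pi/113)/(cos(pi/113) + 1).
= 56.489081… (decimal).
56 ≤ 113*cos(pi/113)/(cos(pi/113) + 1) ≤ 57: both strict.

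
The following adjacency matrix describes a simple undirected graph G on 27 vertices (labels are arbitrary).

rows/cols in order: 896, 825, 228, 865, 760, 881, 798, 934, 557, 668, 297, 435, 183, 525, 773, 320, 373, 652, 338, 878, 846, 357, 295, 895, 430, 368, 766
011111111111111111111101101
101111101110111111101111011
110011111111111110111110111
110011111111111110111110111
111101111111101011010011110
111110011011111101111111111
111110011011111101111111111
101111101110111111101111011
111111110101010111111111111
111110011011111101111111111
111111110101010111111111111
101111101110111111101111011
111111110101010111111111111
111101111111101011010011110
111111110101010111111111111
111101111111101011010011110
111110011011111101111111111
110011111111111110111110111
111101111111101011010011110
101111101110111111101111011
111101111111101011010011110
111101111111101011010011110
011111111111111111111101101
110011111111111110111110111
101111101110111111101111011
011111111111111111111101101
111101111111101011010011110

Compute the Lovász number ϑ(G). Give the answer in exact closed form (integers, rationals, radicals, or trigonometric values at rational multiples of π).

7

deg(430) = 22; N(430) = {896, 228, 865, 760, 881, 798, 557, 668, 297, 183, 525, 773, 320, 373, 652, 338, 846, 357, 295, 895, 368, 766}.
Vertex 895 has 23 neighbors: 896, 825, 760, 881, 798, 934, 557, 668, 297, 435, 183, 525, 773, 320, 373, 338, 878, 846, 357, 295, 430, 368, 766.
Vertex 525 has 20 neighbors: 896, 825, 228, 865, 881, 798, 934, 557, 668, 297, 435, 183, 773, 373, 652, 878, 295, 895, 430, 368.
Vertex 652 has 23 neighbors: 896, 825, 760, 881, 798, 934, 557, 668, 297, 435, 183, 525, 773, 320, 373, 338, 878, 846, 357, 295, 430, 368, 766.
Complete multipartite on [7, 5, 4, 4, 4, 3]: sandwich collapses at ϑ=7.
≈ 7.000000 (to 6 d.p.).
α=7, χ(Ḡ)=7; ϑ=7 lies between (collapsed).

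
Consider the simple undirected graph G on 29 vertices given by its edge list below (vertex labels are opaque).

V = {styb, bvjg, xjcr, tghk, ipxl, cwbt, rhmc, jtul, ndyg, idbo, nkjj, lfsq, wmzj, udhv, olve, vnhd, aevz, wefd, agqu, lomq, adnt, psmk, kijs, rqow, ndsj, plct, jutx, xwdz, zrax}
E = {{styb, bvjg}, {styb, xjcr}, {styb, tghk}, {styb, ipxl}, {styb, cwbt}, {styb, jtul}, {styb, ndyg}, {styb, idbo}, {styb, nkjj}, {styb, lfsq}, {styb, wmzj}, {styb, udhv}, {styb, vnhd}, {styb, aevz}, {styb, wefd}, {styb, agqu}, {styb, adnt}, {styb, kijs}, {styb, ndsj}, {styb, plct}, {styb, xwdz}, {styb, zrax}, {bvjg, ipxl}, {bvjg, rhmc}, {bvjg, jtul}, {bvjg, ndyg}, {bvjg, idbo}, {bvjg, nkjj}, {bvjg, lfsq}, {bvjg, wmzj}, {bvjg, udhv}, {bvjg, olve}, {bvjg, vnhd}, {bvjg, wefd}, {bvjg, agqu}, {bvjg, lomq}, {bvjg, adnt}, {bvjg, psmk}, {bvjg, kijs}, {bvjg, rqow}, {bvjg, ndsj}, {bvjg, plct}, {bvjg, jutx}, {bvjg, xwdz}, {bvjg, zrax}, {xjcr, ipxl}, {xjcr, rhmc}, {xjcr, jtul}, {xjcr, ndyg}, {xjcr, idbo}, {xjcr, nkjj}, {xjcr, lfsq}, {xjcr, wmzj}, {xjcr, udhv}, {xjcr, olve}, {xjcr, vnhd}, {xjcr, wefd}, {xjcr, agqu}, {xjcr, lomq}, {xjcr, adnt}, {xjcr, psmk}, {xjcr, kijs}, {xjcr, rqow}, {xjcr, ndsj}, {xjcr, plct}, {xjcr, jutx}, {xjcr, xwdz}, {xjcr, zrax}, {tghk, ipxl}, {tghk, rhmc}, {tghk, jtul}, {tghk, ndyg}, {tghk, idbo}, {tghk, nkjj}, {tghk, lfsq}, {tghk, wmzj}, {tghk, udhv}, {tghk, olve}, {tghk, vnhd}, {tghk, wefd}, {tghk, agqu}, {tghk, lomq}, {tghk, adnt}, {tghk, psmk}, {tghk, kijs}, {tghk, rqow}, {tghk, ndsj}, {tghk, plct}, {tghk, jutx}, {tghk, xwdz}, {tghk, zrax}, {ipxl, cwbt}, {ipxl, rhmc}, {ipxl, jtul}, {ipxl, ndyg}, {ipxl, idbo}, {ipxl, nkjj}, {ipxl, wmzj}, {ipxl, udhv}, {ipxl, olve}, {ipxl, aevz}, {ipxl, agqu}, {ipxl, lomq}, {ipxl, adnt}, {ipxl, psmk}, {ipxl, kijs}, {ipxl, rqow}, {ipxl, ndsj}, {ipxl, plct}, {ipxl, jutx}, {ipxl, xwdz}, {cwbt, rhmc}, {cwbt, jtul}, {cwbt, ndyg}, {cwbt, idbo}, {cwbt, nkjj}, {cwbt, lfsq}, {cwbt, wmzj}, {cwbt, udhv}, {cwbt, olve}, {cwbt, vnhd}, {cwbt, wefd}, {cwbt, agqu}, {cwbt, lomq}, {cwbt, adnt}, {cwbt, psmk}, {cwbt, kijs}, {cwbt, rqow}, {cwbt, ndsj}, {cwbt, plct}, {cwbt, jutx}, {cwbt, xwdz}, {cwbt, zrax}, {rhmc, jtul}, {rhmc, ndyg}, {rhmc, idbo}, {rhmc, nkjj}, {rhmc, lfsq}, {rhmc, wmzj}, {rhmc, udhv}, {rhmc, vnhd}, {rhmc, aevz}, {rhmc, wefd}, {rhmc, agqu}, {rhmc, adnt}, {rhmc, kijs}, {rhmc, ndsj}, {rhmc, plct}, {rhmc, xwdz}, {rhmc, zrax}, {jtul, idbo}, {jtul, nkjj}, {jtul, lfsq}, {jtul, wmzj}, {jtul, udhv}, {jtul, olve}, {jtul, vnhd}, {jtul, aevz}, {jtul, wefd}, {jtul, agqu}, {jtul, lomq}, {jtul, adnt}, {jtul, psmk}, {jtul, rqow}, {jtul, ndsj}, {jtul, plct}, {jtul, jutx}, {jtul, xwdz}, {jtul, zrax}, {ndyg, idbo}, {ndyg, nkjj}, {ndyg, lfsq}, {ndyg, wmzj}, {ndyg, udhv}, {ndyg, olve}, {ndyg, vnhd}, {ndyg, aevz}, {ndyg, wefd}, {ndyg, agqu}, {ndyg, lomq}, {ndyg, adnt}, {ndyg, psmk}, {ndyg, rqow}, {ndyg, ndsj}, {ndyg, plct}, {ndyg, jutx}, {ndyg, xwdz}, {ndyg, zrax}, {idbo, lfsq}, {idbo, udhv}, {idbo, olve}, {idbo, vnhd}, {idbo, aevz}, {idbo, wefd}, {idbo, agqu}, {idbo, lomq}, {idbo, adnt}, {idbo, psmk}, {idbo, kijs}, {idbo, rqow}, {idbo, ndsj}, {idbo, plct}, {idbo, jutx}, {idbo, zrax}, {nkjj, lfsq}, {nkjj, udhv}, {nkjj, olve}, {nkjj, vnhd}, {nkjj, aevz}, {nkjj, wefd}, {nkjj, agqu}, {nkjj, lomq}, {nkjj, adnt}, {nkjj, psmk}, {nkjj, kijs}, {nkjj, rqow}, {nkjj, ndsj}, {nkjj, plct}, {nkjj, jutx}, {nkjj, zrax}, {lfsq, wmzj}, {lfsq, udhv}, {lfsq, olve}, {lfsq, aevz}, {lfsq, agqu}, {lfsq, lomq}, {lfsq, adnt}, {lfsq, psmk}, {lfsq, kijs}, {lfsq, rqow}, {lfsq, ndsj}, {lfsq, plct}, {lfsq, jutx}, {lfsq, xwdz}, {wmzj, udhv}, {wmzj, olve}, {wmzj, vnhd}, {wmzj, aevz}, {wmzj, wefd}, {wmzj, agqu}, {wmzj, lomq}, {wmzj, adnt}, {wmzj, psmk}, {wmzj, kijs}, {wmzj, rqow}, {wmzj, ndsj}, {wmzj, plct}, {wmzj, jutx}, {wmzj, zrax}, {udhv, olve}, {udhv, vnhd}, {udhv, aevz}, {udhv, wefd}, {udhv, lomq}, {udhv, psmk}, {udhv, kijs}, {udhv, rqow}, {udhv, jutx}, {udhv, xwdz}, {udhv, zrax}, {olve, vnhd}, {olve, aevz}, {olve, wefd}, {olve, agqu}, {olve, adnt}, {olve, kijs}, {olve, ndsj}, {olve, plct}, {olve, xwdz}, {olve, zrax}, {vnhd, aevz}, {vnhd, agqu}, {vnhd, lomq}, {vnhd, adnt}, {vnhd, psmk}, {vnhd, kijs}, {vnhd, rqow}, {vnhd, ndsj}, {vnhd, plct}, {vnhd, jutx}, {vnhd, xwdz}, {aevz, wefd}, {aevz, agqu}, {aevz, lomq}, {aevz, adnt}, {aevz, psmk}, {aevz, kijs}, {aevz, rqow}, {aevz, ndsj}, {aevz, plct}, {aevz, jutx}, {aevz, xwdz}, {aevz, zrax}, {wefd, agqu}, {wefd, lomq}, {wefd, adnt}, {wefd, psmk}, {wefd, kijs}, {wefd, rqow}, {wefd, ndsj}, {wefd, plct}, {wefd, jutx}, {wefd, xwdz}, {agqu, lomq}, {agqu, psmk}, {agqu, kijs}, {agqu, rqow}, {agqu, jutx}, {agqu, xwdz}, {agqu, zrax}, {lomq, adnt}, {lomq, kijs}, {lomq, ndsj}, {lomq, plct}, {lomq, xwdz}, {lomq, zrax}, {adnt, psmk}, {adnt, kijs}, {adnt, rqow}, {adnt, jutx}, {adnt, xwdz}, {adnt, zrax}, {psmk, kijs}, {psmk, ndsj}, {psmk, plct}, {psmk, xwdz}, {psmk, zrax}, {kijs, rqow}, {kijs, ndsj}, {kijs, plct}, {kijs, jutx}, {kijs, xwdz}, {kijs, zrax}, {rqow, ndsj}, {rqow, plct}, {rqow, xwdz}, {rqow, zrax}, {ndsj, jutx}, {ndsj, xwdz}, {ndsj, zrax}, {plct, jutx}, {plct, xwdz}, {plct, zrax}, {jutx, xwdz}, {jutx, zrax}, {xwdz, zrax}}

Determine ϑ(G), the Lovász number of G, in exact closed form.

7

Vertex ndyg has 26 neighbors: styb, bvjg, xjcr, tghk, ipxl, cwbt, rhmc, idbo, nkjj, lfsq, wmzj, udhv, olve, vnhd, aevz, wefd, agqu, lomq, adnt, psmk, rqow, ndsj, plct, jutx, xwdz, zrax.
deg(aevz) = 24; N(aevz) = {styb, ipxl, rhmc, jtul, ndyg, idbo, nkjj, lfsq, wmzj, udhv, olve, vnhd, wefd, agqu, lomq, adnt, psmk, kijs, rqow, ndsj, plct, jutx, xwdz, zrax}.
deg(wmzj) = 25; N(wmzj) = {styb, bvjg, xjcr, tghk, ipxl, cwbt, rhmc, jtul, ndyg, lfsq, udhv, olve, vnhd, aevz, wefd, agqu, lomq, adnt, psmk, kijs, rqow, ndsj, plct, jutx, zrax}.
N(rqow) = {bvjg, xjcr, tghk, ipxl, cwbt, jtul, ndyg, idbo, nkjj, lfsq, wmzj, udhv, vnhd, aevz, wefd, agqu, adnt, kijs, ndsj, plct, xwdz, zrax}, |N(rqow)| = 22.
6 parts of sizes [7, 5, 5, 5, 4, 3]; α(G) = 7 = ϑ (perfect).
ϑ(G) ≈ 7.000000.
Check 7 ≤ 7 ≤ 7: collapsed.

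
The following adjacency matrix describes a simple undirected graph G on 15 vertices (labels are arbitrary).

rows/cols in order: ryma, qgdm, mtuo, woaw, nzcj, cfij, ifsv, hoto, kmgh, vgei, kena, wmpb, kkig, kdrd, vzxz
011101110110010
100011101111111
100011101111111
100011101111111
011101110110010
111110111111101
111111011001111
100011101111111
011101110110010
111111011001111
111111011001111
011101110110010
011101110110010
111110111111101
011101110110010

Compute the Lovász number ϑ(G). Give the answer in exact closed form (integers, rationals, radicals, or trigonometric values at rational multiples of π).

N(kdrd) = {ryma, qgdm, mtuo, woaw, nzcj, ifsv, hoto, kmgh, vgei, kena, wmpb, kkig, vzxz}, |N(kdrd)| = 13.
deg(vzxz) = 9; N(vzxz) = {qgdm, mtuo, woaw, cfij, ifsv, hoto, vgei, kena, kdrd}.
deg(woaw) = 11; N(woaw) = {ryma, nzcj, cfij, ifsv, kmgh, vgei, kena, wmpb, kkig, kdrd, vzxz}.
deg(kena) = 12; N(kena) = {ryma, qgdm, mtuo, woaw, nzcj, cfij, hoto, kmgh, wmpb, kkig, kdrd, vzxz}.
G = K_{6,4,3,2}: α = 6 = χ(Ḡ), so ϑ = 6.
≈ 6.0000000 (to 7 d.p.).
Check 6 ≤ 6 ≤ 6: collapsed.

6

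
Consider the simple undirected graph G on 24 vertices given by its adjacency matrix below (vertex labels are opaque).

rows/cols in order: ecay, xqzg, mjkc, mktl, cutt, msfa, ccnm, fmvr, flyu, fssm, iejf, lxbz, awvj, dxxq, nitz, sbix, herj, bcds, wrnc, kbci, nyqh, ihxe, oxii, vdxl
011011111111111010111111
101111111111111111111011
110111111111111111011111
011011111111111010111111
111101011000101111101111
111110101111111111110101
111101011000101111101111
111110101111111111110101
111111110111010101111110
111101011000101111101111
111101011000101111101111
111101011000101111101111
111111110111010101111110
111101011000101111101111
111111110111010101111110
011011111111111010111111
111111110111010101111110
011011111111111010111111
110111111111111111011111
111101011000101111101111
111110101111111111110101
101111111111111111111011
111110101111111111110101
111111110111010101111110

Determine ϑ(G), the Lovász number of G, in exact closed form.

N(fssm) = {ecay, xqzg, mjkc, mktl, msfa, fmvr, flyu, awvj, nitz, sbix, herj, bcds, wrnc, nyqh, ihxe, oxii, vdxl}, |N(fssm)| = 17.
deg(kbci) = 17; N(kbci) = {ecay, xqzg, mjkc, mktl, msfa, fmvr, flyu, awvj, nitz, sbix, herj, bcds, wrnc, nyqh, ihxe, oxii, vdxl}.
deg(ihxe) = 22; N(ihxe) = {ecay, mjkc, mktl, cutt, msfa, ccnm, fmvr, flyu, fssm, iejf, lxbz, awvj, dxxq, nitz, sbix, herj, bcds, wrnc, kbci, nyqh, oxii, vdxl}.
N(nyqh) = {ecay, xqzg, mjkc, mktl, cutt, ccnm, flyu, fssm, iejf, lxbz, awvj, dxxq, nitz, sbix, herj, bcds, wrnc, kbci, ihxe, vdxl}, |N(nyqh)| = 20.
Complete multipartite on [7, 5, 4, 4, 2, 2]: sandwich collapses at ϑ=7.
= 7.000000… (decimal).
7 ≤ 7 ≤ 7: collapsed.

7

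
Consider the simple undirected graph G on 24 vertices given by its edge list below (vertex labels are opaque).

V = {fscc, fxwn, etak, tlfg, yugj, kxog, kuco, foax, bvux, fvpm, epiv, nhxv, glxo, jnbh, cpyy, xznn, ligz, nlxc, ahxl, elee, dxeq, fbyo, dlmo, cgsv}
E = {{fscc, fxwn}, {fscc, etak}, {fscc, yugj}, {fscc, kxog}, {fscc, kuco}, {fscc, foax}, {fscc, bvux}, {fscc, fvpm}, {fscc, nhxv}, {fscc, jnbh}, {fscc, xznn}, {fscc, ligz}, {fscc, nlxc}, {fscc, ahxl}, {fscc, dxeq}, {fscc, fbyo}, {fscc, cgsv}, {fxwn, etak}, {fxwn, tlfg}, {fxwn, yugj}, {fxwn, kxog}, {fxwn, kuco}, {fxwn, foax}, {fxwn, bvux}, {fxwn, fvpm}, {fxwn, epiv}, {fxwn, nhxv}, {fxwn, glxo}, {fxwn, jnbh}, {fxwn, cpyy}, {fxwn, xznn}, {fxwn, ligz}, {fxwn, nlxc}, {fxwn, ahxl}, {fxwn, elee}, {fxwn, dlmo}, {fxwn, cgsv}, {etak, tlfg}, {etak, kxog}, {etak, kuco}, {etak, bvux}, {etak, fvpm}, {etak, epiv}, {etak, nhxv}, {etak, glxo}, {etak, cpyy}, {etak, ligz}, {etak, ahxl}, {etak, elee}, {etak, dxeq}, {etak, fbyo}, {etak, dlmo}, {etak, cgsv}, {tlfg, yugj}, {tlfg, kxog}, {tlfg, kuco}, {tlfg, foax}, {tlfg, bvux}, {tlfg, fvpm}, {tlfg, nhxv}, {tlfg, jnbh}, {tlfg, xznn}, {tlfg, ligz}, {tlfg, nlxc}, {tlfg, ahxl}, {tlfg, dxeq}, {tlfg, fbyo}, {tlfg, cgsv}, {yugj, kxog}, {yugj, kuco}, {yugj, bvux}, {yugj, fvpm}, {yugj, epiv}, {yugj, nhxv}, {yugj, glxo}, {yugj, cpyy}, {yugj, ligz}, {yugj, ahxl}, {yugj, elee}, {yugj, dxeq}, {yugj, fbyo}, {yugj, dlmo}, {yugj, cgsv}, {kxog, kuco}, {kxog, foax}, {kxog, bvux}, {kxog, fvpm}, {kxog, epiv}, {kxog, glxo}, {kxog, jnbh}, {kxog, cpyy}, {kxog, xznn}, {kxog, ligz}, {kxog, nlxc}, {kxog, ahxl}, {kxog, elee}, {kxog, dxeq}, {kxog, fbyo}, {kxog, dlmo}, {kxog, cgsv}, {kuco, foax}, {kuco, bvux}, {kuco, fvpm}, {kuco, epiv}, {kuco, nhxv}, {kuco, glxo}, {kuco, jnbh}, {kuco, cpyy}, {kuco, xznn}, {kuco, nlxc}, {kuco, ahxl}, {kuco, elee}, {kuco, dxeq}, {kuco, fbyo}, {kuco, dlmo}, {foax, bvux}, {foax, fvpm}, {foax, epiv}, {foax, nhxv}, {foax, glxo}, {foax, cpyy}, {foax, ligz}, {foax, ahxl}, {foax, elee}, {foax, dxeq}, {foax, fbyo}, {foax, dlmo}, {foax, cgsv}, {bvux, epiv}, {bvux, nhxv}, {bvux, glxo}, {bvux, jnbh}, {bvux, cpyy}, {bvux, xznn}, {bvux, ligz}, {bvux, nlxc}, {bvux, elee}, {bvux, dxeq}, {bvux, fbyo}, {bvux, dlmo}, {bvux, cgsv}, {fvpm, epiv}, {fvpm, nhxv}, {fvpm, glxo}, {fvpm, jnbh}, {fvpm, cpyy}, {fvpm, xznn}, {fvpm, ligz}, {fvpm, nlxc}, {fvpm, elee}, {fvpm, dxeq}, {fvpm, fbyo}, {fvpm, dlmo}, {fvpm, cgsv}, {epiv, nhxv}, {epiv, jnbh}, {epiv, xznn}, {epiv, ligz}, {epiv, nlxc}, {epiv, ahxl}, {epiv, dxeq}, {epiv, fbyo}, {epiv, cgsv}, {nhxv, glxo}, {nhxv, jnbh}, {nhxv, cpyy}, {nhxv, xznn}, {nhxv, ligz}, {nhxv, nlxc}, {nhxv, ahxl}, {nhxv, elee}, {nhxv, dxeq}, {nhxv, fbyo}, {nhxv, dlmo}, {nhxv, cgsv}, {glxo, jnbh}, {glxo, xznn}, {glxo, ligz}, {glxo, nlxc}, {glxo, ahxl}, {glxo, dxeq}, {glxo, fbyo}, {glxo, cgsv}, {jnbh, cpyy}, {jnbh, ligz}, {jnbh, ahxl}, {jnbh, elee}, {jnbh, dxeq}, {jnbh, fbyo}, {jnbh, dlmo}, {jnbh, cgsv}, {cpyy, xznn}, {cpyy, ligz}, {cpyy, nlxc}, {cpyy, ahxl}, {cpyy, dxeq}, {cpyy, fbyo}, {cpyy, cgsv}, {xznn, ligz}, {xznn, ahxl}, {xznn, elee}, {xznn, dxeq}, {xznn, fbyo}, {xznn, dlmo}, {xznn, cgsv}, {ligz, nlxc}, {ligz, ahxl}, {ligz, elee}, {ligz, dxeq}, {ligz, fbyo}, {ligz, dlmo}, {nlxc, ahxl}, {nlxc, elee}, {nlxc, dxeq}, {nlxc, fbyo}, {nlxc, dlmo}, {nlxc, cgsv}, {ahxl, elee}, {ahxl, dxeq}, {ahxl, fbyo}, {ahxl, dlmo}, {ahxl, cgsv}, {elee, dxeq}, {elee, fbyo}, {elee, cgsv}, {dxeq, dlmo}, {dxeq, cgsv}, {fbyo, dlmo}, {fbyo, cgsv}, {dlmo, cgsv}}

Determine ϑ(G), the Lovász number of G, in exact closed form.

7

N(fscc) = {fxwn, etak, yugj, kxog, kuco, foax, bvux, fvpm, nhxv, jnbh, xznn, ligz, nlxc, ahxl, dxeq, fbyo, cgsv}, |N(fscc)| = 17.
Vertex nlxc has 18 neighbors: fscc, fxwn, tlfg, kxog, kuco, bvux, fvpm, epiv, nhxv, glxo, cpyy, ligz, ahxl, elee, dxeq, fbyo, dlmo, cgsv.
Vertex xznn has 18 neighbors: fscc, fxwn, tlfg, kxog, kuco, bvux, fvpm, epiv, nhxv, glxo, cpyy, ligz, ahxl, elee, dxeq, fbyo, dlmo, cgsv.
deg(ahxl) = 21; N(ahxl) = {fscc, fxwn, etak, tlfg, yugj, kxog, kuco, foax, epiv, nhxv, glxo, jnbh, cpyy, xznn, ligz, nlxc, elee, dxeq, fbyo, dlmo, cgsv}.
Complete 6-partite, parts [7, 6, 3, 3, 3, 2]: perfect, ϑ = α = 7.
= 7.0000… (decimal).
Check 7 ≤ 7 ≤ 7: collapsed.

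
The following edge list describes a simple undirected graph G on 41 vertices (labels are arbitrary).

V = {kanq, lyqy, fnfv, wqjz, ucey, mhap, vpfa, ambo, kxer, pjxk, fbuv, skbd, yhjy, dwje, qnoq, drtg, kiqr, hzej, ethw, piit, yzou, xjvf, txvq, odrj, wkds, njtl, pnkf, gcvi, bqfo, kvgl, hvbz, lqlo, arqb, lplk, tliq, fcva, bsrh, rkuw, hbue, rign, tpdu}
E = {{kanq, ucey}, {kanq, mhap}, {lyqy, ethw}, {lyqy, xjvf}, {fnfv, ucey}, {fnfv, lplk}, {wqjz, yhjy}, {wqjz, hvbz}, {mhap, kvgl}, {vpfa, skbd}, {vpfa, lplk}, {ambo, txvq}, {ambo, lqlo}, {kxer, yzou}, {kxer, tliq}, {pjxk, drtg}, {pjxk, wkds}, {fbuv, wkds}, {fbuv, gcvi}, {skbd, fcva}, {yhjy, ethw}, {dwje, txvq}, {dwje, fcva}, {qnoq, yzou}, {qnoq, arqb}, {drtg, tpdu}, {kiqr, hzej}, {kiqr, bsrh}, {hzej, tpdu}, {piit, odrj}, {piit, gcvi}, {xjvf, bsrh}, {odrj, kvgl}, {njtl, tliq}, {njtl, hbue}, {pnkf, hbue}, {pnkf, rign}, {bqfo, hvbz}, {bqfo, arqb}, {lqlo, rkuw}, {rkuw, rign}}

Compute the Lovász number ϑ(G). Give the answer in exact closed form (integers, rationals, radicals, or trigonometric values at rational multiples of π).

Vertex vpfa has 2 neighbors: skbd, lplk.
deg(pnkf) = 2; N(pnkf) = {hbue, rign}.
Vertex yhjy has 2 neighbors: wqjz, ethw.
deg(kxer) = 2; N(kxer) = {yzou, tliq}.
G on 41 vertices is 2-regular; this is C_{41}, the 41-cycle.
Distinct eigenvalues (to 6 d.p.): [2.0, 1.976561, 1.906793, 1.792331, 1.635859, 1.441043, 1.212451, 0.95544, 0.676034, 0.380782, 0.076605, -0.229367, -0.529963, -0.818137, -1.087135, -1.330651, -1.542978, -1.719139, -1.855005, -1.947391, -1.994132].
Lovász: ϑ = −41(-2*cos(pi/41))/(2+-(-1)*2*cos(pi/41)) = 41*cos(pi/41)/(cos(pi/41) + 1).
= 20.4698803… (decimal).
Lovász sandwich 20 ≤ 41*cos(pi/41)/(cos(pi/41) + 1) ≤ 21: both strict.

41*cos(pi/41)/(cos(pi/41) + 1)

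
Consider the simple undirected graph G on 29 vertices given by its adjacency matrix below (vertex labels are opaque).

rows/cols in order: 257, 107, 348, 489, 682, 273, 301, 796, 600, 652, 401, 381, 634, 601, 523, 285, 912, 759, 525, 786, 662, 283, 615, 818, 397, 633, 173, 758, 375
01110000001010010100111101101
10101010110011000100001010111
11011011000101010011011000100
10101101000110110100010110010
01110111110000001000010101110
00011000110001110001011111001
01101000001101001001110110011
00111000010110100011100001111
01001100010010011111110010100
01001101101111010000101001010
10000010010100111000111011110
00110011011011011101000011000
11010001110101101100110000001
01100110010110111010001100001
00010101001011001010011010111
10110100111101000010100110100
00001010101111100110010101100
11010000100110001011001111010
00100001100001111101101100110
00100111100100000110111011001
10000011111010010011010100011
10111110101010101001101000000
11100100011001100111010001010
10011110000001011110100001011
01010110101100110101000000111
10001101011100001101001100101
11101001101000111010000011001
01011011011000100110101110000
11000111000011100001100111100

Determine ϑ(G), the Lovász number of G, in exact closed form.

sqrt(29)

deg(489) = 14; N(489) = {257, 348, 682, 273, 796, 381, 634, 523, 285, 759, 283, 818, 397, 758}.
N(348) = {257, 107, 489, 682, 301, 796, 381, 601, 285, 525, 786, 283, 615, 173}, |N(348)| = 14.
Vertex 786 has 14 neighbors: 348, 273, 301, 796, 600, 381, 759, 525, 662, 283, 615, 397, 633, 375.
deg(818) = 14; N(818) = {257, 489, 682, 273, 301, 601, 285, 912, 759, 525, 662, 633, 758, 375}.
14-regular, N=29; SR(29,14,6,7) — a Paley graph.
spec(A) ≈ [14.0, 2.19258, -3.19258] (distinct, 5 d.p.).
λ_max=14, λ_min=-sqrt(29)/2 - 1/2; ϑ = −29·λ_min/(λ_max−λ_min) = sqrt(29).
Numerically 5.3852.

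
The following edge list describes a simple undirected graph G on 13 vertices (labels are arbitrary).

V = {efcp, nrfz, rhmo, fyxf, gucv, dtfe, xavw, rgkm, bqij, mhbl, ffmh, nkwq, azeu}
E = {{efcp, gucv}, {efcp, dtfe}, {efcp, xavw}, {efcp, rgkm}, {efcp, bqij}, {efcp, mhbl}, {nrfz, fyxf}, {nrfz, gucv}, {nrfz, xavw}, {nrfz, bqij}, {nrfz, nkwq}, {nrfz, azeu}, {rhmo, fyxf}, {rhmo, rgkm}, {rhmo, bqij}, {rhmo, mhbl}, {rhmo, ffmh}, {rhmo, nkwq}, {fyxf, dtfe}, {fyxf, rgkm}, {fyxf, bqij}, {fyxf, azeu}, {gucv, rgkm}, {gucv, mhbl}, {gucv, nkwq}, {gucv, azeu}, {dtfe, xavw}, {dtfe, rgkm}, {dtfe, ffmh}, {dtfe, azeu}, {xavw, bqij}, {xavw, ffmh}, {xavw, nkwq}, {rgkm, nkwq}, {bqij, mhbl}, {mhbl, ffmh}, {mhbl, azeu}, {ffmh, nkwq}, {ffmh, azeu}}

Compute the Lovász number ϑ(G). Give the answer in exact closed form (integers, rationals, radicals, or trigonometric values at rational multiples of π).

Vertex fyxf has 6 neighbors: nrfz, rhmo, dtfe, rgkm, bqij, azeu.
Vertex nkwq has 6 neighbors: nrfz, rhmo, gucv, xavw, rgkm, ffmh.
Vertex rhmo has 6 neighbors: fyxf, rgkm, bqij, mhbl, ffmh, nkwq.
deg(nrfz) = 6; N(nrfz) = {fyxf, gucv, xavw, bqij, nkwq, azeu}.
Regular of degree 6 on 13 vertices: Paley(13): SR with (k,λ,μ)=(6,2,3).
spec(A) ≈ [6.0, 1.30278, -2.30278] (distinct, 5 d.p.).
Lovász: ϑ = −13(-sqrt(13)/2 - 1/2)/(6+-(-sqrt(13)/2 - 1/2)) = sqrt(13).
Numerically 3.605551275.

sqrt(13)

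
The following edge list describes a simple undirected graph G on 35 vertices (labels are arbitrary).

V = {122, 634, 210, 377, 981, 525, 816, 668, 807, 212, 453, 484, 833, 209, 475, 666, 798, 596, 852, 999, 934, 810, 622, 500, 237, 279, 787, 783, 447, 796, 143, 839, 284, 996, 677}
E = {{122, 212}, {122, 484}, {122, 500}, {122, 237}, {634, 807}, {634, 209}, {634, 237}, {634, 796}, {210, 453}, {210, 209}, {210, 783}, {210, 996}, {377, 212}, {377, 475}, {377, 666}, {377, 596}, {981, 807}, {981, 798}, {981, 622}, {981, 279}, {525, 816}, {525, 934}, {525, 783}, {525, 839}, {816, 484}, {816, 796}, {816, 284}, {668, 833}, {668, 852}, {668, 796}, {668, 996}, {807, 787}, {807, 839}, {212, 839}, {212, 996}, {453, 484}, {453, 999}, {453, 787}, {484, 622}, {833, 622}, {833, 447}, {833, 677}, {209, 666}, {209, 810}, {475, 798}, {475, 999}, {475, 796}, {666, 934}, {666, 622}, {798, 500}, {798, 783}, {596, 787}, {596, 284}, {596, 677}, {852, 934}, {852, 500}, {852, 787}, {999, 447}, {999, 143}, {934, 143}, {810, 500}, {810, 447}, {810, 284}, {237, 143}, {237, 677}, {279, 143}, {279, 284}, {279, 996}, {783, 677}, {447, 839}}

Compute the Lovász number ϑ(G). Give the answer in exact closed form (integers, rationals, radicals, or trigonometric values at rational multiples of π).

15

Vertex 839 has 4 neighbors: 525, 807, 212, 447.
N(377) = {212, 475, 666, 596}, |N(377)| = 4.
Vertex 787 has 4 neighbors: 807, 453, 596, 852.
Vertex 284 has 4 neighbors: 816, 596, 810, 279.
Every vertex has degree 4 (N=35); this is K(7,3), the Kneser graph.
The 4 distinct eigenvalues: [4.0, 2.0, -1.0, -3.0].
−35·(-3) / ((4)−(-3)) = 15 = ϑ(G).
ϑ(G) ≈ 15.0000000.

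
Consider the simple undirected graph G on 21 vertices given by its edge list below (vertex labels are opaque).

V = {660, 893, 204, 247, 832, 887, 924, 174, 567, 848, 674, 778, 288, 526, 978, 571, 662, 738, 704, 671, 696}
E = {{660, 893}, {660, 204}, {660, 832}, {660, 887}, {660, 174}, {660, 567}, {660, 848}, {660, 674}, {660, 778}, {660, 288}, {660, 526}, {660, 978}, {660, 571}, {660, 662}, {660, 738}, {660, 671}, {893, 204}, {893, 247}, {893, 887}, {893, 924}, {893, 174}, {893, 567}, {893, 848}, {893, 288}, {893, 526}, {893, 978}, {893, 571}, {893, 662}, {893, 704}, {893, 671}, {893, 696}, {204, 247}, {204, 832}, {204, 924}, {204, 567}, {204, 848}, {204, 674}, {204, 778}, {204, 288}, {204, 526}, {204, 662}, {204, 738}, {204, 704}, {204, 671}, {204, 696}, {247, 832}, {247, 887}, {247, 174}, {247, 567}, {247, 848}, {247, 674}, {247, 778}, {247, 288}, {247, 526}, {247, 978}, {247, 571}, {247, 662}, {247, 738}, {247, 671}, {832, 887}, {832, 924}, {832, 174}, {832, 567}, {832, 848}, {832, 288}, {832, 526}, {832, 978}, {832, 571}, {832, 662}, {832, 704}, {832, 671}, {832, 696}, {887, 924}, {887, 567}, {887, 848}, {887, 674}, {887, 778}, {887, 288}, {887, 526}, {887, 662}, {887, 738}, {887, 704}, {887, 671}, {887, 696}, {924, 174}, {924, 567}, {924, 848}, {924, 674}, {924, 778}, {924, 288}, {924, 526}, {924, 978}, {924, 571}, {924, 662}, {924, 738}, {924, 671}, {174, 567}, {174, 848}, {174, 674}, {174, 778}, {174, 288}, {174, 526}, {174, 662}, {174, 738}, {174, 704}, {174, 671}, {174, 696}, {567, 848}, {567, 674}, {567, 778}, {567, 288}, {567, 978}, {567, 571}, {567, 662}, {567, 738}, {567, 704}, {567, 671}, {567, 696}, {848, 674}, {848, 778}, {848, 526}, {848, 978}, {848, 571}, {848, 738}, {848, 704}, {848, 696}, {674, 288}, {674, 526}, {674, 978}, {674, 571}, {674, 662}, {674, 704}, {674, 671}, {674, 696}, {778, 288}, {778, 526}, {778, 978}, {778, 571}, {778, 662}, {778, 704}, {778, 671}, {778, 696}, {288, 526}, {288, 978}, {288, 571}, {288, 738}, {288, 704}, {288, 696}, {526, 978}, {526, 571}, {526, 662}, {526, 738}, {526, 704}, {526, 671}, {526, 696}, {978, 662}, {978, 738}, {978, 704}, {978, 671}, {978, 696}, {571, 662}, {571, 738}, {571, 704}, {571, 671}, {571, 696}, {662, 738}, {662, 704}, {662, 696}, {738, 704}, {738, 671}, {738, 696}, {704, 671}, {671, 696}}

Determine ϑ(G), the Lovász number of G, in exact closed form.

5

deg(288) = 17; N(288) = {660, 893, 204, 247, 832, 887, 924, 174, 567, 674, 778, 526, 978, 571, 738, 704, 696}.
Vertex 704 has 16 neighbors: 893, 204, 832, 887, 174, 567, 848, 674, 778, 288, 526, 978, 571, 662, 738, 671.
deg(832) = 16; N(832) = {660, 204, 247, 887, 924, 174, 567, 848, 288, 526, 978, 571, 662, 704, 671, 696}.
Vertex 887 has 16 neighbors: 660, 893, 247, 832, 924, 567, 848, 674, 778, 288, 526, 662, 738, 704, 671, 696.
K_{5,5,5,4,2} (perfect); ϑ(G) = α(G) = max{5,5,5,4,2} = 5.
ϑ(G) ≈ 5.00000000.
α=5, χ(Ḡ)=5; ϑ=5 lies between (collapsed).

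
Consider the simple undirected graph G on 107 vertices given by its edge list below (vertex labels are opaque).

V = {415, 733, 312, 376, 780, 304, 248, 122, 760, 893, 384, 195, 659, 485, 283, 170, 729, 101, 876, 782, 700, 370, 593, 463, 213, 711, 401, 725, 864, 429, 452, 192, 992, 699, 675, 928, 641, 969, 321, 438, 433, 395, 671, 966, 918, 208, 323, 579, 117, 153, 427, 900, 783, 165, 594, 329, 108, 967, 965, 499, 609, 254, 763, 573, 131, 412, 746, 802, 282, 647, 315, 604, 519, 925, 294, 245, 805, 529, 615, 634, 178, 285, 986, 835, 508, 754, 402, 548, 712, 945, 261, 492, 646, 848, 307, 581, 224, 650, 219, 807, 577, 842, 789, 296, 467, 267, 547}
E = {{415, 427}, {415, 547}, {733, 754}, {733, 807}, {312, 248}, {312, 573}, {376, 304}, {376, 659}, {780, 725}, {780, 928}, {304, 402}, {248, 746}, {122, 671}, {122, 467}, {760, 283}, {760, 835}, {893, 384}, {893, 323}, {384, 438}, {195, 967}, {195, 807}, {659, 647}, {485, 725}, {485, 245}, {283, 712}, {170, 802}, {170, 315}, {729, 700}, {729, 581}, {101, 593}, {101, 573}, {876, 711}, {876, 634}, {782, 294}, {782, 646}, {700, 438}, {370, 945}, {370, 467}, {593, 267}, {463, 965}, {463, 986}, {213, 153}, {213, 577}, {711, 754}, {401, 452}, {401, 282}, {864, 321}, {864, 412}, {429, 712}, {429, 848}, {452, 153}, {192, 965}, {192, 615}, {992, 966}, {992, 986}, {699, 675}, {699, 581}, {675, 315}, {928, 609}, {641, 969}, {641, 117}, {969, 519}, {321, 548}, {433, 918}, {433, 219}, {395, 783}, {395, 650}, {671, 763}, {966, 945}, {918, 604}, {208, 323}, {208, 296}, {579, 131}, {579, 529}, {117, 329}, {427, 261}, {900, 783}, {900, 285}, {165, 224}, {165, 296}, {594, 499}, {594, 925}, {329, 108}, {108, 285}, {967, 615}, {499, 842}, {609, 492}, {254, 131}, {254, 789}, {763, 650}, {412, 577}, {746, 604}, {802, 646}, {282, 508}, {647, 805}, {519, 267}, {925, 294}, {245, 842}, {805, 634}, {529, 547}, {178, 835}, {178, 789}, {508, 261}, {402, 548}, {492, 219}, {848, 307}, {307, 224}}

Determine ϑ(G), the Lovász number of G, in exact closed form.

deg(117) = 2; N(117) = {641, 329}.
N(763) = {671, 650}, |N(763)| = 2.
deg(224) = 2; N(224) = {165, 307}.
N(294) = {782, 925}, |N(294)| = 2.
107-vertex 2-regular graph: this is C_{107}, the 107-cycle.
The 54 distinct eigenvalues: [2.0, 1.997, 1.986, 1.969, 1.945, 1.914, 1.877, 1.833, 1.783, 1.727, 1.665, 1.597, 1.524, 1.445, 1.361, 1.273, 1.18, 1.084, 0.983, 0.879, 0.772, 0.663, 0.551, 0.437, 0.322, 0.205, 0.088, -0.029, -0.147, -0.263, -0.379, -0.494, -0.607, -0.718, -0.826, -0.931, -1.034, -1.132, -1.227, -1.318, -1.404, -1.485, -1.561, -1.632, -1.697, -1.756, -1.809, -1.856, -1.897, -1.931, -1.958, -1.978, -1.992, -1.999].
With N=107: ϑ(G) = 107·(-(-1)*2*cos(pi/107))/(2−(-2*cos(pi/107))) = 107*cos(pi/107)/(cos(pi/107) + 1).
= 53.48846843… (decimal).
α=53, χ(Ḡ)=54; ϑ=107*cos(pi/107)/(cos(pi/107) + 1) lies between (both strict).

107*cos(pi/107)/(cos(pi/107) + 1)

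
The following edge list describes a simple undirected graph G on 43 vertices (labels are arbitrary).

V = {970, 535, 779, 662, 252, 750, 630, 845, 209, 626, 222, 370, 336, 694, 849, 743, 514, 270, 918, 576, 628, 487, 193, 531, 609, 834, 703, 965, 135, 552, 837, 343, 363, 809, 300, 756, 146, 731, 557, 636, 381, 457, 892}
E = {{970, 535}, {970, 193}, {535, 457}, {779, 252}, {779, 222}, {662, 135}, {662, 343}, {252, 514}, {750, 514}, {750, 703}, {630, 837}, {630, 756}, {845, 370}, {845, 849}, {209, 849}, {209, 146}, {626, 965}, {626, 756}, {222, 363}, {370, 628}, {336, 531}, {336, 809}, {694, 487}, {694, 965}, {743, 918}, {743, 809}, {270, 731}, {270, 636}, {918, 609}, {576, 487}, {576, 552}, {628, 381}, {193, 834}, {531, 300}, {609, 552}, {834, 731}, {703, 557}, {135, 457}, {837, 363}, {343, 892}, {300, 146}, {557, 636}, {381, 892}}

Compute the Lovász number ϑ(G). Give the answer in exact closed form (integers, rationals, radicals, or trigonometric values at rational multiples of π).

43*cos(pi/43)/(cos(pi/43) + 1)

Vertex 809 has 2 neighbors: 336, 743.
deg(743) = 2; N(743) = {918, 809}.
deg(849) = 2; N(849) = {845, 209}.
Vertex 363 has 2 neighbors: 222, 837.
Regular of degree 2 on 43 vertices: connected 2-regular on 43 ⇒ C_{43}.
The 22 distinct eigenvalues: [2.0, 1.979, 1.915, 1.811, 1.668, 1.49, 1.279, 1.042, 0.782, 0.506, 0.219, -0.073, -0.363, -0.646, -0.914, -1.164, -1.388, -1.583, -1.744, -1.868, -1.952, -1.995].
−43·(-2*cos(pi/43)) / ((2)−(-2*cos(pi/43))) = 43*cos(pi/43)/(cos(pi/43) + 1) = ϑ(G).
= 21.471284… (decimal).
α=21, χ(Ḡ)=22; ϑ=43*cos(pi/43)/(cos(pi/43) + 1) lies between (both strict).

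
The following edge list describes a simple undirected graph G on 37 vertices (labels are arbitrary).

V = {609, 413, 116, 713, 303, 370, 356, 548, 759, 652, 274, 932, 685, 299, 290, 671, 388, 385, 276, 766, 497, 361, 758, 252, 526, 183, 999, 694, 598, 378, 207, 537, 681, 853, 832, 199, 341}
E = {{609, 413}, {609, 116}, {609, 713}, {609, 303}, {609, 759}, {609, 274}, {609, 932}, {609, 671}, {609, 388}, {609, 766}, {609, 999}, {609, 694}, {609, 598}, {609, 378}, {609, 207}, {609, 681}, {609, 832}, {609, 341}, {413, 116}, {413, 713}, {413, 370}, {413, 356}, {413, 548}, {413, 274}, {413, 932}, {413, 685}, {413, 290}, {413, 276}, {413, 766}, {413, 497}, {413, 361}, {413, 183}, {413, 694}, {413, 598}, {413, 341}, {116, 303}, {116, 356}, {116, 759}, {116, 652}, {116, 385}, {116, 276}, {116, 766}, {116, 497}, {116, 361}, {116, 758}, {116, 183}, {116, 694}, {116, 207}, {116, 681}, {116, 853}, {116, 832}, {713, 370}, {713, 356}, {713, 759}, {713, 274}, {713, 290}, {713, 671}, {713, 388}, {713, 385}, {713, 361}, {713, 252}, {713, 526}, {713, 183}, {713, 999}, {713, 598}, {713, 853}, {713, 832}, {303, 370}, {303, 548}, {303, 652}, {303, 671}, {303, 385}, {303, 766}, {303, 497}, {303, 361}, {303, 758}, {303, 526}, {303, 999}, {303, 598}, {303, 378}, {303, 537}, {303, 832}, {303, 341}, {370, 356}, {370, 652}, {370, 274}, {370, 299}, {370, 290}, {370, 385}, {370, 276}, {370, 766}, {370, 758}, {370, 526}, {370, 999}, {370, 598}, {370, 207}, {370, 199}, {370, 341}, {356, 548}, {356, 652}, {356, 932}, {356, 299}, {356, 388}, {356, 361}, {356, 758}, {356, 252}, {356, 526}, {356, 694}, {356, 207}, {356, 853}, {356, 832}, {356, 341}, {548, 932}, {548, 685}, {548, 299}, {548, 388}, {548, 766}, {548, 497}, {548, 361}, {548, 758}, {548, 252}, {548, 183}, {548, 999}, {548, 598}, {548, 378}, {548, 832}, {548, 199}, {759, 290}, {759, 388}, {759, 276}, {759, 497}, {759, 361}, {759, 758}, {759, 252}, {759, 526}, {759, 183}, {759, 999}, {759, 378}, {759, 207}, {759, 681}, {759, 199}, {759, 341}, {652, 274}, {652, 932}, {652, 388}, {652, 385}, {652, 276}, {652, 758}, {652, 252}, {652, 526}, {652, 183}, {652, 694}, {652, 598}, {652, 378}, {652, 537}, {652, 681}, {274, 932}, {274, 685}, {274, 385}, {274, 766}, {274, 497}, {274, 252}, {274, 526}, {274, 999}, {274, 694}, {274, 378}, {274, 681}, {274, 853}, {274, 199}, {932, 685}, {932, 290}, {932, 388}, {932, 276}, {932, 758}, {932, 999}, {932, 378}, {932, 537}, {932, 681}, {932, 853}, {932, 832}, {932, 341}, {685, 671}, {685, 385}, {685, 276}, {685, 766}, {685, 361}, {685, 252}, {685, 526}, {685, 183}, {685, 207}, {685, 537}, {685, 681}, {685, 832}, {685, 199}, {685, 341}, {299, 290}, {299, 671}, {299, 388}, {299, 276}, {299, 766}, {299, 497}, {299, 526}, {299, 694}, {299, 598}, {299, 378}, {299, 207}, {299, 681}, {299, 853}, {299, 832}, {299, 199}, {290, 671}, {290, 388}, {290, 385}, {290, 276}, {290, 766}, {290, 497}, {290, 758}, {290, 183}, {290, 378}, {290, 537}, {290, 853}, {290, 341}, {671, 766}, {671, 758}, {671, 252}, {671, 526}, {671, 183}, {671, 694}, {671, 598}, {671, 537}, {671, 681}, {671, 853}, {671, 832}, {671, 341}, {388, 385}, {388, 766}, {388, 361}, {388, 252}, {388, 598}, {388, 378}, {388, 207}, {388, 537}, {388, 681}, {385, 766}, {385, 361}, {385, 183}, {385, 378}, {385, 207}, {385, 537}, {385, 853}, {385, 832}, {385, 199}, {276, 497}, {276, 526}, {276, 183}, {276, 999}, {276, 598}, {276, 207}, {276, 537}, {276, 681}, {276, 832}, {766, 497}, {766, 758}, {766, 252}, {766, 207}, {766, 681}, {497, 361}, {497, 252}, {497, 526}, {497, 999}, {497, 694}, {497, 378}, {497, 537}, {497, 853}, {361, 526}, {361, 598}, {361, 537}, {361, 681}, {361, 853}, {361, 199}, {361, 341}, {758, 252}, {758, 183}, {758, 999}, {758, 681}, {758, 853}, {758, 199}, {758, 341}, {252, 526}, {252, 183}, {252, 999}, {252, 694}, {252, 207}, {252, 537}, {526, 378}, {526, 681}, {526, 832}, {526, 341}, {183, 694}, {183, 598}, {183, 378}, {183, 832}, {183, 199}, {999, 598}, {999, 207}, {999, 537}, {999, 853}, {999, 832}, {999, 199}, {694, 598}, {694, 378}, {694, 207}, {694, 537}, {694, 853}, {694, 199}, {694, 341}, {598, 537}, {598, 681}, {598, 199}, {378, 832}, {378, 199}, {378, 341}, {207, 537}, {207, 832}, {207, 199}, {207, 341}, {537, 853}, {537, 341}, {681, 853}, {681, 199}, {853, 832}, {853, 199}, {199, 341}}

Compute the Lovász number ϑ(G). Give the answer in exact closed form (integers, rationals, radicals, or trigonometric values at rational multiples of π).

N(356) = {413, 116, 713, 370, 548, 652, 932, 299, 388, 361, 758, 252, 526, 694, 207, 853, 832, 341}, |N(356)| = 18.
Vertex 766 has 18 neighbors: 609, 413, 116, 303, 370, 548, 274, 685, 299, 290, 671, 388, 385, 497, 758, 252, 207, 681.
deg(713) = 18; N(713) = {609, 413, 370, 356, 759, 274, 290, 671, 388, 385, 361, 252, 526, 183, 999, 598, 853, 832}.
deg(759) = 18; N(759) = {609, 116, 713, 290, 388, 276, 497, 361, 758, 252, 526, 183, 999, 378, 207, 681, 199, 341}.
37-vertex 18-regular graph: strongly regular (37,18,8,9).
A has 3 distinct eigenvalues ≈ [18.0, 2.5414, -3.5414].
Lovász (edge-transitive): ϑ = −37·(-sqrt(37)/2 - 1/2)/((18)−(-sqrt(37)/2 - 1/2)) = sqrt(37).
= 6.08276253… (decimal).

sqrt(37)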